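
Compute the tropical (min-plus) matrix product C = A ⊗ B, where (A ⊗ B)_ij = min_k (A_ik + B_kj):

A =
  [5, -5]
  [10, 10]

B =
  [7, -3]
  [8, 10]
A ⊗ B =
  [3, 2]
  [17, 7]

Apply the min-plus product entry-by-entry:
  C[0][0] = min over k of (A[0][0] + B[0][0] = 5 + 7 = 12, A[0][1] + B[1][0] = -5 + 8 = 3) = 3 (attained at k = 1)
  C[0][1] = min over k of (A[0][0] + B[0][1] = 5 + -3 = 2, A[0][1] + B[1][1] = -5 + 10 = 5) = 2 (attained at k = 0)
  C[1][0] = min over k of (A[1][0] + B[0][0] = 10 + 7 = 17, A[1][1] + B[1][0] = 10 + 8 = 18) = 17 (attained at k = 0)
  C[1][1] = min over k of (A[1][0] + B[0][1] = 10 + -3 = 7, A[1][1] + B[1][1] = 10 + 10 = 20) = 7 (attained at k = 0)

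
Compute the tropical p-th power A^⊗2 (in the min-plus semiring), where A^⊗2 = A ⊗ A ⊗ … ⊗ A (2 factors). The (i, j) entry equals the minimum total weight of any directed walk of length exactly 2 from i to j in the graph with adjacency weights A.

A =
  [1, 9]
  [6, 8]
A^⊗2 =
  [2, 10]
  [7, 15]

Each entry (A^⊗2)_ij equals the minimum over all length-2 walks i = v_0 → v_1 → … → v_2 = j of Σ_t A[v_t][v_{t+1}]. For example, for (i, j) = (0, 1) we minimise over 2 possible intermediate vertex sequences; the minimum is 10, attained along the walk 0 → 0 → 1.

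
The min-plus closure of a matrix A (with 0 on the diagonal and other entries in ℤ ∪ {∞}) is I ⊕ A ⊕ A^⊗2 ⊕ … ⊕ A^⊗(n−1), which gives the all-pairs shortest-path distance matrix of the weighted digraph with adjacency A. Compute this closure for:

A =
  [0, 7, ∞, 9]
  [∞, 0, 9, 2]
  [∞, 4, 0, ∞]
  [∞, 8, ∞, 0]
Closure =
  [0, 7, 16, 9]
  [∞, 0, 9, 2]
  [∞, 4, 0, 6]
  [∞, 8, 17, 0]

This is the Floyd-Warshall all-pairs shortest-path computation. For each intermediate vertex k = 0, 1, …, 3, update dist[i][j] ← min(dist[i][j], dist[i][k] + dist[k][j]). The final matrix gives, for each (i, j), the minimum total weight of any directed path from i to j (possibly empty when i = j).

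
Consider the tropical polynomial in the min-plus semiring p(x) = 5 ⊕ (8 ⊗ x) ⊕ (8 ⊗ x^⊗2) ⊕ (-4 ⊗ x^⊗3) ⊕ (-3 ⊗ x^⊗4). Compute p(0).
p(0) = -4

A tropical monomial a ⊗ x^⊗i evaluates to a + i · x. Evaluating each term at x = 0:
  Term 0 contributes 5 + 0 · 0 = 5
  Term 1 contributes 8 + 1 · 0 = 8
  Term 2 contributes 8 + 2 · 0 = 8
  Term 3 contributes -4 + 3 · 0 = -4
  Term 4 contributes -3 + 4 · 0 = -3
p(0) = ⊕ of these = min[5, 8, 8, -4, -3] = -4.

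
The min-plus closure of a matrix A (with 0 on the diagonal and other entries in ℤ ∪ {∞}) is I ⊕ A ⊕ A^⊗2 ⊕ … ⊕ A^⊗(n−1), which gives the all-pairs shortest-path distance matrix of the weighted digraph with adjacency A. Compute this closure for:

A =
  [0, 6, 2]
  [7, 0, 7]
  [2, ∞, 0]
Closure =
  [0, 6, 2]
  [7, 0, 7]
  [2, 8, 0]

This is the Floyd-Warshall all-pairs shortest-path computation. For each intermediate vertex k = 0, 1, …, 2, update dist[i][j] ← min(dist[i][j], dist[i][k] + dist[k][j]). The final matrix gives, for each (i, j), the minimum total weight of any directed path from i to j (possibly empty when i = j).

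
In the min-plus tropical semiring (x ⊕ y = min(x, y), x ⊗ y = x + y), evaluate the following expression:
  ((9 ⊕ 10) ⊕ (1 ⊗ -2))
((9 ⊕ 10) ⊕ (1 ⊗ -2)) = -1

Expand innermost to outermost. Recall ⊕ takes the minimum of its arguments and ⊗ takes their sum. Working out the expression ((9 ⊕ 10) ⊕ (1 ⊗ -2)) gives -1.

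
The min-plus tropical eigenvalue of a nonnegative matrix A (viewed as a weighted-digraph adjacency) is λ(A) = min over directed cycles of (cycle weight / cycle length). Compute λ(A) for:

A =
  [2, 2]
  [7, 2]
λ(A) = 2

Enumerate directed cycles and compute their means (weight / length). Sample:
  cycle 0 → 0: weight = 2, length = 1, mean = 2/1 ≈ 2.000
  cycle 1 → 1: weight = 2, length = 1, mean = 2/1 ≈ 2.000
  cycle 0 → 1 → 0: weight = 9, length = 2, mean = 9/2 ≈ 4.500
  cycle 1 → 0 → 1: weight = 9, length = 2, mean = 9/2 ≈ 4.500
Minimum mean = 2.000, attained e.g. along the cycle 0 → 0 with weight 2 and length 1. So λ(A) = 2/1 = 2.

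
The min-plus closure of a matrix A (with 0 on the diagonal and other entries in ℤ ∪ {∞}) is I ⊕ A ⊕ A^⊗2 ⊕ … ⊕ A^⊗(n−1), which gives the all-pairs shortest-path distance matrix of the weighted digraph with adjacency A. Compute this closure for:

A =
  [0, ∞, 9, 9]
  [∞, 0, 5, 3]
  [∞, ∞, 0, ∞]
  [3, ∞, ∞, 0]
Closure =
  [0, ∞, 9, 9]
  [6, 0, 5, 3]
  [∞, ∞, 0, ∞]
  [3, ∞, 12, 0]

This is the Floyd-Warshall all-pairs shortest-path computation. For each intermediate vertex k = 0, 1, …, 3, update dist[i][j] ← min(dist[i][j], dist[i][k] + dist[k][j]). The final matrix gives, for each (i, j), the minimum total weight of any directed path from i to j (possibly empty when i = j).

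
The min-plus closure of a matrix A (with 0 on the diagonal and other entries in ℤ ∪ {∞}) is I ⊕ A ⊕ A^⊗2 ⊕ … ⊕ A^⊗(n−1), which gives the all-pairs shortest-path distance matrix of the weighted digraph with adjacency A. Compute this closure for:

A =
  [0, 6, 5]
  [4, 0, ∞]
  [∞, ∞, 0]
Closure =
  [0, 6, 5]
  [4, 0, 9]
  [∞, ∞, 0]

This is the Floyd-Warshall all-pairs shortest-path computation. For each intermediate vertex k = 0, 1, …, 2, update dist[i][j] ← min(dist[i][j], dist[i][k] + dist[k][j]). The final matrix gives, for each (i, j), the minimum total weight of any directed path from i to j (possibly empty when i = j).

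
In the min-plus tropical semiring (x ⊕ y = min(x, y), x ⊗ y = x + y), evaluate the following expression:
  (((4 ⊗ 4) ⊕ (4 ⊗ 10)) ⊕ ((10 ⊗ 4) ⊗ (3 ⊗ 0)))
(((4 ⊗ 4) ⊕ (4 ⊗ 10)) ⊕ ((10 ⊗ 4) ⊗ (3 ⊗ 0))) = 8

Expand innermost to outermost. Recall ⊕ takes the minimum of its arguments and ⊗ takes their sum. Working out the expression (((4 ⊗ 4) ⊕ (4 ⊗ 10)) ⊕ ((10 ⊗ 4) ⊗ (3 ⊗ 0))) gives 8.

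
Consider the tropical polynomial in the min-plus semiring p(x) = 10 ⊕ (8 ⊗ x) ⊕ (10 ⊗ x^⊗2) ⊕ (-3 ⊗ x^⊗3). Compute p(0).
p(0) = -3

A tropical monomial a ⊗ x^⊗i evaluates to a + i · x. Evaluating each term at x = 0:
  Term 0 contributes 10 + 0 · 0 = 10
  Term 1 contributes 8 + 1 · 0 = 8
  Term 2 contributes 10 + 2 · 0 = 10
  Term 3 contributes -3 + 3 · 0 = -3
p(0) = ⊕ of these = min[10, 8, 10, -3] = -3.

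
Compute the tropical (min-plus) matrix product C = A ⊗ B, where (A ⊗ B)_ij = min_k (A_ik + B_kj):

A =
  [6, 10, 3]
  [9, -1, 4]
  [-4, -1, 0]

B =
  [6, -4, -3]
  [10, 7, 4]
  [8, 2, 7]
A ⊗ B =
  [11, 2, 3]
  [9, 5, 3]
  [2, -8, -7]

Apply the min-plus product entry-by-entry:
  C[0][0] = min over k of (A[0][0] + B[0][0] = 6 + 6 = 12, A[0][1] + B[1][0] = 10 + 10 = 20, A[0][2] + B[2][0] = 3 + 8 = 11) = 11 (attained at k = 2)
  C[0][1] = min over k of (A[0][0] + B[0][1] = 6 + -4 = 2, A[0][1] + B[1][1] = 10 + 7 = 17, A[0][2] + B[2][1] = 3 + 2 = 5) = 2 (attained at k = 0)
  C[0][2] = min over k of (A[0][0] + B[0][2] = 6 + -3 = 3, A[0][1] + B[1][2] = 10 + 4 = 14, A[0][2] + B[2][2] = 3 + 7 = 10) = 3 (attained at k = 0)
  C[1][0] = min over k of (A[1][0] + B[0][0] = 9 + 6 = 15, A[1][1] + B[1][0] = -1 + 10 = 9, A[1][2] + B[2][0] = 4 + 8 = 12) = 9 (attained at k = 1)
  C[1][1] = min over k of (A[1][0] + B[0][1] = 9 + -4 = 5, A[1][1] + B[1][1] = -1 + 7 = 6, A[1][2] + B[2][1] = 4 + 2 = 6) = 5 (attained at k = 0)
  C[1][2] = min over k of (A[1][0] + B[0][2] = 9 + -3 = 6, A[1][1] + B[1][2] = -1 + 4 = 3, A[1][2] + B[2][2] = 4 + 7 = 11) = 3 (attained at k = 1)
  C[2][0] = min over k of (A[2][0] + B[0][0] = -4 + 6 = 2, A[2][1] + B[1][0] = -1 + 10 = 9, A[2][2] + B[2][0] = 0 + 8 = 8) = 2 (attained at k = 0)
  C[2][1] = min over k of (A[2][0] + B[0][1] = -4 + -4 = -8, A[2][1] + B[1][1] = -1 + 7 = 6, A[2][2] + B[2][1] = 0 + 2 = 2) = -8 (attained at k = 0)
  C[2][2] = min over k of (A[2][0] + B[0][2] = -4 + -3 = -7, A[2][1] + B[1][2] = -1 + 4 = 3, A[2][2] + B[2][2] = 0 + 7 = 7) = -7 (attained at k = 0)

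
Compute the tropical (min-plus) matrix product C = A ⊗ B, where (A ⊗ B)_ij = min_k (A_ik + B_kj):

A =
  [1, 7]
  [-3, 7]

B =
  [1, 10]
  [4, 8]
A ⊗ B =
  [2, 11]
  [-2, 7]

Apply the min-plus product entry-by-entry:
  C[0][0] = min over k of (A[0][0] + B[0][0] = 1 + 1 = 2, A[0][1] + B[1][0] = 7 + 4 = 11) = 2 (attained at k = 0)
  C[0][1] = min over k of (A[0][0] + B[0][1] = 1 + 10 = 11, A[0][1] + B[1][1] = 7 + 8 = 15) = 11 (attained at k = 0)
  C[1][0] = min over k of (A[1][0] + B[0][0] = -3 + 1 = -2, A[1][1] + B[1][0] = 7 + 4 = 11) = -2 (attained at k = 0)
  C[1][1] = min over k of (A[1][0] + B[0][1] = -3 + 10 = 7, A[1][1] + B[1][1] = 7 + 8 = 15) = 7 (attained at k = 0)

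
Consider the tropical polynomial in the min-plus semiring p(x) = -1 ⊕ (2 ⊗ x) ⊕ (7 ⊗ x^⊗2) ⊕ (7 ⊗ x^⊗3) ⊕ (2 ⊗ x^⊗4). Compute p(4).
p(4) = -1

A tropical monomial a ⊗ x^⊗i evaluates to a + i · x. Evaluating each term at x = 4:
  Term 0 contributes -1 + 0 · 4 = -1
  Term 1 contributes 2 + 1 · 4 = 6
  Term 2 contributes 7 + 2 · 4 = 15
  Term 3 contributes 7 + 3 · 4 = 19
  Term 4 contributes 2 + 4 · 4 = 18
p(4) = ⊕ of these = min[-1, 6, 15, 19, 18] = -1.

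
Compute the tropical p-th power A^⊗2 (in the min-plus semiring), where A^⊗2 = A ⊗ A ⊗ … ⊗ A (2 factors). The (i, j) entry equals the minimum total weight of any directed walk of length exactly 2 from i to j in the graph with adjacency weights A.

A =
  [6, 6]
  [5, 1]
A^⊗2 =
  [11, 7]
  [6, 2]

Each entry (A^⊗2)_ij equals the minimum over all length-2 walks i = v_0 → v_1 → … → v_2 = j of Σ_t A[v_t][v_{t+1}]. For example, for (i, j) = (0, 1) we minimise over 2 possible intermediate vertex sequences; the minimum is 7, attained along the walk 0 → 1 → 1.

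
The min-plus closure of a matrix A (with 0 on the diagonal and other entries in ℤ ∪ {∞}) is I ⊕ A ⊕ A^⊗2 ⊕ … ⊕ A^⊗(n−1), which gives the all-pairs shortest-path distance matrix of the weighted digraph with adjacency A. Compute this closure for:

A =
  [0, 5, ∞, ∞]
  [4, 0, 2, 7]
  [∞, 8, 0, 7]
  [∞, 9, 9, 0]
Closure =
  [0, 5, 7, 12]
  [4, 0, 2, 7]
  [12, 8, 0, 7]
  [13, 9, 9, 0]

This is the Floyd-Warshall all-pairs shortest-path computation. For each intermediate vertex k = 0, 1, …, 3, update dist[i][j] ← min(dist[i][j], dist[i][k] + dist[k][j]). The final matrix gives, for each (i, j), the minimum total weight of any directed path from i to j (possibly empty when i = j).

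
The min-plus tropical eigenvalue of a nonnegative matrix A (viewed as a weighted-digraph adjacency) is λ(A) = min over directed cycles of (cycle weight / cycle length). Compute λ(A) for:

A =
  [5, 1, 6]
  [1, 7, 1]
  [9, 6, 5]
λ(A) = 1

Enumerate directed cycles and compute their means (weight / length). Sample:
  cycle 0 → 0: weight = 5, length = 1, mean = 5/1 ≈ 5.000
  cycle 1 → 1: weight = 7, length = 1, mean = 7/1 ≈ 7.000
  cycle 2 → 2: weight = 5, length = 1, mean = 5/1 ≈ 5.000
  cycle 0 → 1 → 0: weight = 2, length = 2, mean = 2/2 ≈ 1.000
  cycle 0 → 2 → 0: weight = 15, length = 2, mean = 15/2 ≈ 7.500
  cycle 1 → 0 → 1: weight = 2, length = 2, mean = 2/2 ≈ 1.000
Minimum mean = 1.000, attained e.g. along the cycle 0 → 1 → 0 with weight 2 and length 2. So λ(A) = 2/2 = 1.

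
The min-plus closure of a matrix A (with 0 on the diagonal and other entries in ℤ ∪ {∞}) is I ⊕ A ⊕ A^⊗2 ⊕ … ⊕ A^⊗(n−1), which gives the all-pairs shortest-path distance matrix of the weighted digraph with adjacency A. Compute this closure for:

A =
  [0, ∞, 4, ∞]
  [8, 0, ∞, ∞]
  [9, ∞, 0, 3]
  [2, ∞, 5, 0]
Closure =
  [0, ∞, 4, 7]
  [8, 0, 12, 15]
  [5, ∞, 0, 3]
  [2, ∞, 5, 0]

This is the Floyd-Warshall all-pairs shortest-path computation. For each intermediate vertex k = 0, 1, …, 3, update dist[i][j] ← min(dist[i][j], dist[i][k] + dist[k][j]). The final matrix gives, for each (i, j), the minimum total weight of any directed path from i to j (possibly empty when i = j).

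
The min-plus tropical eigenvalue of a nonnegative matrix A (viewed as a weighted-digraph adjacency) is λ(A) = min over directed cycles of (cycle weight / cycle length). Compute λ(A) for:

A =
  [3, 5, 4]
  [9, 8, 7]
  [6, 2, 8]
λ(A) = 3

Enumerate directed cycles and compute their means (weight / length). Sample:
  cycle 0 → 0: weight = 3, length = 1, mean = 3/1 ≈ 3.000
  cycle 1 → 1: weight = 8, length = 1, mean = 8/1 ≈ 8.000
  cycle 2 → 2: weight = 8, length = 1, mean = 8/1 ≈ 8.000
  cycle 0 → 1 → 0: weight = 14, length = 2, mean = 14/2 ≈ 7.000
  cycle 0 → 2 → 0: weight = 10, length = 2, mean = 10/2 ≈ 5.000
  cycle 1 → 0 → 1: weight = 14, length = 2, mean = 14/2 ≈ 7.000
Minimum mean = 3.000, attained e.g. along the cycle 0 → 0 with weight 3 and length 1. So λ(A) = 3/1 = 3.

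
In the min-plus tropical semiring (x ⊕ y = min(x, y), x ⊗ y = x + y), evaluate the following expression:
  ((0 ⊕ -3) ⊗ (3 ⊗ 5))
((0 ⊕ -3) ⊗ (3 ⊗ 5)) = 5

Expand innermost to outermost. Recall ⊕ takes the minimum of its arguments and ⊗ takes their sum. Working out the expression ((0 ⊕ -3) ⊗ (3 ⊗ 5)) gives 5.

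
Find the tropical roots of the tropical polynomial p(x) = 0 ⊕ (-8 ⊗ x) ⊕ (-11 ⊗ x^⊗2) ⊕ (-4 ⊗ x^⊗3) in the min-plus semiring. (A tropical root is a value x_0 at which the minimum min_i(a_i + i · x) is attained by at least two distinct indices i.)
Roots: {-7, 3, 8}

Each tropical root is a break point of the lower envelope of the lines y = a_i + i · x (there are 4 lines, with slopes 0, 1, ..., 3). Only the lines that attain the minimum somewhere contribute to roots; other lines are dominated. Here the surviving (envelope) indices are i = 3, i = 2, i = 1, i = 0.
Intersections between consecutive envelope lines give the roots: for adjacent envelope indices i < j the intersection is x = (a_i − a_j) / (j − i). Reading off the sorted break points: {-7, 3, 8}.
Verification: at each break x_0, at least two indices attain the minimum of min_i(a_i + i · x_0).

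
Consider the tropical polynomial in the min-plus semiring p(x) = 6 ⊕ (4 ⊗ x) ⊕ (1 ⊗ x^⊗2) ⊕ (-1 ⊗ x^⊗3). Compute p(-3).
p(-3) = -10

A tropical monomial a ⊗ x^⊗i evaluates to a + i · x. Evaluating each term at x = -3:
  Term 0 contributes 6 + 0 · -3 = 6
  Term 1 contributes 4 + 1 · -3 = 1
  Term 2 contributes 1 + 2 · -3 = -5
  Term 3 contributes -1 + 3 · -3 = -10
p(-3) = ⊕ of these = min[6, 1, -5, -10] = -10.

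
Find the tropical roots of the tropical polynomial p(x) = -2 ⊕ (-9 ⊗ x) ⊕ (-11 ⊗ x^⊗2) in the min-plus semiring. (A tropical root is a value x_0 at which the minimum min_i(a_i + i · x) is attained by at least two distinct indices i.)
Roots: {2, 7}

Each tropical root is a break point of the lower envelope of the lines y = a_i + i · x (there are 3 lines, with slopes 0, 1, ..., 2). Only the lines that attain the minimum somewhere contribute to roots; other lines are dominated. Here the surviving (envelope) indices are i = 2, i = 1, i = 0.
Intersections between consecutive envelope lines give the roots: for adjacent envelope indices i < j the intersection is x = (a_i − a_j) / (j − i). Reading off the sorted break points: {2, 7}.
Verification: at each break x_0, at least two indices attain the minimum of min_i(a_i + i · x_0).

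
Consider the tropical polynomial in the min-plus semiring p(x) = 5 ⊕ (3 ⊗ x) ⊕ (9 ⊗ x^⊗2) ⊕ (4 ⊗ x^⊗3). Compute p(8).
p(8) = 5

A tropical monomial a ⊗ x^⊗i evaluates to a + i · x. Evaluating each term at x = 8:
  Term 0 contributes 5 + 0 · 8 = 5
  Term 1 contributes 3 + 1 · 8 = 11
  Term 2 contributes 9 + 2 · 8 = 25
  Term 3 contributes 4 + 3 · 8 = 28
p(8) = ⊕ of these = min[5, 11, 25, 28] = 5.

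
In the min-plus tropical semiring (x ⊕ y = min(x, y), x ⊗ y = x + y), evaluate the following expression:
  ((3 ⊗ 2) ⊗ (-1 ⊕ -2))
((3 ⊗ 2) ⊗ (-1 ⊕ -2)) = 3

Expand innermost to outermost. Recall ⊕ takes the minimum of its arguments and ⊗ takes their sum. Working out the expression ((3 ⊗ 2) ⊗ (-1 ⊕ -2)) gives 3.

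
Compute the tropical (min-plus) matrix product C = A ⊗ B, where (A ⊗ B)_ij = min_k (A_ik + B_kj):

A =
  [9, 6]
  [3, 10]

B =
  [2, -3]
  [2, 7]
A ⊗ B =
  [8, 6]
  [5, 0]

Apply the min-plus product entry-by-entry:
  C[0][0] = min over k of (A[0][0] + B[0][0] = 9 + 2 = 11, A[0][1] + B[1][0] = 6 + 2 = 8) = 8 (attained at k = 1)
  C[0][1] = min over k of (A[0][0] + B[0][1] = 9 + -3 = 6, A[0][1] + B[1][1] = 6 + 7 = 13) = 6 (attained at k = 0)
  C[1][0] = min over k of (A[1][0] + B[0][0] = 3 + 2 = 5, A[1][1] + B[1][0] = 10 + 2 = 12) = 5 (attained at k = 0)
  C[1][1] = min over k of (A[1][0] + B[0][1] = 3 + -3 = 0, A[1][1] + B[1][1] = 10 + 7 = 17) = 0 (attained at k = 0)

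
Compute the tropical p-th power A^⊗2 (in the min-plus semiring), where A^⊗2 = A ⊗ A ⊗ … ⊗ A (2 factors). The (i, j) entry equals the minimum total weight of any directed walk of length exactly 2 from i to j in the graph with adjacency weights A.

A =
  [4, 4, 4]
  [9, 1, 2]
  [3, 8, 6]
A^⊗2 =
  [7, 5, 6]
  [5, 2, 3]
  [7, 7, 7]

Each entry (A^⊗2)_ij equals the minimum over all length-2 walks i = v_0 → v_1 → … → v_2 = j of Σ_t A[v_t][v_{t+1}]. For example, for (i, j) = (0, 2) we minimise over 3 possible intermediate vertex sequences; the minimum is 6, attained along the walk 0 → 1 → 2.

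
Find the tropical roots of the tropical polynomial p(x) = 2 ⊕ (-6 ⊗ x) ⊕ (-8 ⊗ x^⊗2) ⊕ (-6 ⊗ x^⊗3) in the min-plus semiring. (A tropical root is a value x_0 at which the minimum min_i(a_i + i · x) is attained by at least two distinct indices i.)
Roots: {-2, 2, 8}

Each tropical root is a break point of the lower envelope of the lines y = a_i + i · x (there are 4 lines, with slopes 0, 1, ..., 3). Only the lines that attain the minimum somewhere contribute to roots; other lines are dominated. Here the surviving (envelope) indices are i = 3, i = 2, i = 1, i = 0.
Intersections between consecutive envelope lines give the roots: for adjacent envelope indices i < j the intersection is x = (a_i − a_j) / (j − i). Reading off the sorted break points: {-2, 2, 8}.
Verification: at each break x_0, at least two indices attain the minimum of min_i(a_i + i · x_0).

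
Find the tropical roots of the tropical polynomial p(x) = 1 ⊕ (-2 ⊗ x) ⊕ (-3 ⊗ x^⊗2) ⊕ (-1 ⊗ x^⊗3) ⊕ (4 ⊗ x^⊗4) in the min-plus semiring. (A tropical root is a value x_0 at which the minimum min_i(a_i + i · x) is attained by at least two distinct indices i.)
Roots: {-5, -2, 1, 3}

Each tropical root is a break point of the lower envelope of the lines y = a_i + i · x (there are 5 lines, with slopes 0, 1, ..., 4). Only the lines that attain the minimum somewhere contribute to roots; other lines are dominated. Here the surviving (envelope) indices are i = 4, i = 3, i = 2, i = 1, i = 0.
Intersections between consecutive envelope lines give the roots: for adjacent envelope indices i < j the intersection is x = (a_i − a_j) / (j − i). Reading off the sorted break points: {-5, -2, 1, 3}.
Verification: at each break x_0, at least two indices attain the minimum of min_i(a_i + i · x_0).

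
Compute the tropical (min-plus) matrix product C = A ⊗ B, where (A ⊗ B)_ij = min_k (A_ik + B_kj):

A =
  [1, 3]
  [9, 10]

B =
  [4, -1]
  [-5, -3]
A ⊗ B =
  [-2, 0]
  [5, 7]

Apply the min-plus product entry-by-entry:
  C[0][0] = min over k of (A[0][0] + B[0][0] = 1 + 4 = 5, A[0][1] + B[1][0] = 3 + -5 = -2) = -2 (attained at k = 1)
  C[0][1] = min over k of (A[0][0] + B[0][1] = 1 + -1 = 0, A[0][1] + B[1][1] = 3 + -3 = 0) = 0 (attained at k = 0)
  C[1][0] = min over k of (A[1][0] + B[0][0] = 9 + 4 = 13, A[1][1] + B[1][0] = 10 + -5 = 5) = 5 (attained at k = 1)
  C[1][1] = min over k of (A[1][0] + B[0][1] = 9 + -1 = 8, A[1][1] + B[1][1] = 10 + -3 = 7) = 7 (attained at k = 1)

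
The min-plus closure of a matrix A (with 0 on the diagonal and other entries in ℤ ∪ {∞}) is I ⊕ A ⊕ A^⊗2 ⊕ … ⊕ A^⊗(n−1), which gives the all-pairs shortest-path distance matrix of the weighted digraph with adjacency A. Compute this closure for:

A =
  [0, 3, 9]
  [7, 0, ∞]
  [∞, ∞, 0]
Closure =
  [0, 3, 9]
  [7, 0, 16]
  [∞, ∞, 0]

This is the Floyd-Warshall all-pairs shortest-path computation. For each intermediate vertex k = 0, 1, …, 2, update dist[i][j] ← min(dist[i][j], dist[i][k] + dist[k][j]). The final matrix gives, for each (i, j), the minimum total weight of any directed path from i to j (possibly empty when i = j).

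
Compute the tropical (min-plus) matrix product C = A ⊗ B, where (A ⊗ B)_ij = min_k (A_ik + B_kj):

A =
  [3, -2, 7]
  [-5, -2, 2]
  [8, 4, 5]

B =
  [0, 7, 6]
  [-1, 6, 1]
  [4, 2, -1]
A ⊗ B =
  [-3, 4, -1]
  [-5, 2, -1]
  [3, 7, 4]

Apply the min-plus product entry-by-entry:
  C[0][0] = min over k of (A[0][0] + B[0][0] = 3 + 0 = 3, A[0][1] + B[1][0] = -2 + -1 = -3, A[0][2] + B[2][0] = 7 + 4 = 11) = -3 (attained at k = 1)
  C[0][1] = min over k of (A[0][0] + B[0][1] = 3 + 7 = 10, A[0][1] + B[1][1] = -2 + 6 = 4, A[0][2] + B[2][1] = 7 + 2 = 9) = 4 (attained at k = 1)
  C[0][2] = min over k of (A[0][0] + B[0][2] = 3 + 6 = 9, A[0][1] + B[1][2] = -2 + 1 = -1, A[0][2] + B[2][2] = 7 + -1 = 6) = -1 (attained at k = 1)
  C[1][0] = min over k of (A[1][0] + B[0][0] = -5 + 0 = -5, A[1][1] + B[1][0] = -2 + -1 = -3, A[1][2] + B[2][0] = 2 + 4 = 6) = -5 (attained at k = 0)
  C[1][1] = min over k of (A[1][0] + B[0][1] = -5 + 7 = 2, A[1][1] + B[1][1] = -2 + 6 = 4, A[1][2] + B[2][1] = 2 + 2 = 4) = 2 (attained at k = 0)
  C[1][2] = min over k of (A[1][0] + B[0][2] = -5 + 6 = 1, A[1][1] + B[1][2] = -2 + 1 = -1, A[1][2] + B[2][2] = 2 + -1 = 1) = -1 (attained at k = 1)
  C[2][0] = min over k of (A[2][0] + B[0][0] = 8 + 0 = 8, A[2][1] + B[1][0] = 4 + -1 = 3, A[2][2] + B[2][0] = 5 + 4 = 9) = 3 (attained at k = 1)
  C[2][1] = min over k of (A[2][0] + B[0][1] = 8 + 7 = 15, A[2][1] + B[1][1] = 4 + 6 = 10, A[2][2] + B[2][1] = 5 + 2 = 7) = 7 (attained at k = 2)
  C[2][2] = min over k of (A[2][0] + B[0][2] = 8 + 6 = 14, A[2][1] + B[1][2] = 4 + 1 = 5, A[2][2] + B[2][2] = 5 + -1 = 4) = 4 (attained at k = 2)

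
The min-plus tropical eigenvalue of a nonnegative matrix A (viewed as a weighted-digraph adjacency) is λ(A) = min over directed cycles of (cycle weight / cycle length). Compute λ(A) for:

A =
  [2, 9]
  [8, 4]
λ(A) = 2

Enumerate directed cycles and compute their means (weight / length). Sample:
  cycle 0 → 0: weight = 2, length = 1, mean = 2/1 ≈ 2.000
  cycle 1 → 1: weight = 4, length = 1, mean = 4/1 ≈ 4.000
  cycle 0 → 1 → 0: weight = 17, length = 2, mean = 17/2 ≈ 8.500
  cycle 1 → 0 → 1: weight = 17, length = 2, mean = 17/2 ≈ 8.500
Minimum mean = 2.000, attained e.g. along the cycle 0 → 0 with weight 2 and length 1. So λ(A) = 2/1 = 2.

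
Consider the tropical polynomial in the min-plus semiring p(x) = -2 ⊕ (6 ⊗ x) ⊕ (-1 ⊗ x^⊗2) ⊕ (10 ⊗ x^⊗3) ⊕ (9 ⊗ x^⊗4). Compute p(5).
p(5) = -2

A tropical monomial a ⊗ x^⊗i evaluates to a + i · x. Evaluating each term at x = 5:
  Term 0 contributes -2 + 0 · 5 = -2
  Term 1 contributes 6 + 1 · 5 = 11
  Term 2 contributes -1 + 2 · 5 = 9
  Term 3 contributes 10 + 3 · 5 = 25
  Term 4 contributes 9 + 4 · 5 = 29
p(5) = ⊕ of these = min[-2, 11, 9, 25, 29] = -2.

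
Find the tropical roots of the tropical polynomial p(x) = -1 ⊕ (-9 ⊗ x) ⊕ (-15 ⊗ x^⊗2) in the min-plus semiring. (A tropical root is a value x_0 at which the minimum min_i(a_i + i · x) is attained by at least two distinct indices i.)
Roots: {6, 8}

Each tropical root is a break point of the lower envelope of the lines y = a_i + i · x (there are 3 lines, with slopes 0, 1, ..., 2). Only the lines that attain the minimum somewhere contribute to roots; other lines are dominated. Here the surviving (envelope) indices are i = 2, i = 1, i = 0.
Intersections between consecutive envelope lines give the roots: for adjacent envelope indices i < j the intersection is x = (a_i − a_j) / (j − i). Reading off the sorted break points: {6, 8}.
Verification: at each break x_0, at least two indices attain the minimum of min_i(a_i + i · x_0).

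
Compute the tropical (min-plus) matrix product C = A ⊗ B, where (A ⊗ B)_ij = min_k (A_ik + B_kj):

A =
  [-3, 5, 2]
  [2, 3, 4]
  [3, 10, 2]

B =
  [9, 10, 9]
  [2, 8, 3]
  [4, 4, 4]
A ⊗ B =
  [6, 6, 6]
  [5, 8, 6]
  [6, 6, 6]

Apply the min-plus product entry-by-entry:
  C[0][0] = min over k of (A[0][0] + B[0][0] = -3 + 9 = 6, A[0][1] + B[1][0] = 5 + 2 = 7, A[0][2] + B[2][0] = 2 + 4 = 6) = 6 (attained at k = 0)
  C[0][1] = min over k of (A[0][0] + B[0][1] = -3 + 10 = 7, A[0][1] + B[1][1] = 5 + 8 = 13, A[0][2] + B[2][1] = 2 + 4 = 6) = 6 (attained at k = 2)
  C[0][2] = min over k of (A[0][0] + B[0][2] = -3 + 9 = 6, A[0][1] + B[1][2] = 5 + 3 = 8, A[0][2] + B[2][2] = 2 + 4 = 6) = 6 (attained at k = 0)
  C[1][0] = min over k of (A[1][0] + B[0][0] = 2 + 9 = 11, A[1][1] + B[1][0] = 3 + 2 = 5, A[1][2] + B[2][0] = 4 + 4 = 8) = 5 (attained at k = 1)
  C[1][1] = min over k of (A[1][0] + B[0][1] = 2 + 10 = 12, A[1][1] + B[1][1] = 3 + 8 = 11, A[1][2] + B[2][1] = 4 + 4 = 8) = 8 (attained at k = 2)
  C[1][2] = min over k of (A[1][0] + B[0][2] = 2 + 9 = 11, A[1][1] + B[1][2] = 3 + 3 = 6, A[1][2] + B[2][2] = 4 + 4 = 8) = 6 (attained at k = 1)
  C[2][0] = min over k of (A[2][0] + B[0][0] = 3 + 9 = 12, A[2][1] + B[1][0] = 10 + 2 = 12, A[2][2] + B[2][0] = 2 + 4 = 6) = 6 (attained at k = 2)
  C[2][1] = min over k of (A[2][0] + B[0][1] = 3 + 10 = 13, A[2][1] + B[1][1] = 10 + 8 = 18, A[2][2] + B[2][1] = 2 + 4 = 6) = 6 (attained at k = 2)
  C[2][2] = min over k of (A[2][0] + B[0][2] = 3 + 9 = 12, A[2][1] + B[1][2] = 10 + 3 = 13, A[2][2] + B[2][2] = 2 + 4 = 6) = 6 (attained at k = 2)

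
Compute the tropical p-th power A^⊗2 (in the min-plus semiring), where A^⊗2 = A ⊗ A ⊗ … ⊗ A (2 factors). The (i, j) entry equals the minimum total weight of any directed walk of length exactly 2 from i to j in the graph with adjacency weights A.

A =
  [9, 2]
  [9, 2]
A^⊗2 =
  [11, 4]
  [11, 4]

Each entry (A^⊗2)_ij equals the minimum over all length-2 walks i = v_0 → v_1 → … → v_2 = j of Σ_t A[v_t][v_{t+1}]. For example, for (i, j) = (0, 1) we minimise over 2 possible intermediate vertex sequences; the minimum is 4, attained along the walk 0 → 1 → 1.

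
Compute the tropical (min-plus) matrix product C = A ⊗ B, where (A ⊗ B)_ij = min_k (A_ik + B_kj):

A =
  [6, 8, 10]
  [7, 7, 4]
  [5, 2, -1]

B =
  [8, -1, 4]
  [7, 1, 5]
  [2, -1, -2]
A ⊗ B =
  [12, 5, 8]
  [6, 3, 2]
  [1, -2, -3]

Apply the min-plus product entry-by-entry:
  C[0][0] = min over k of (A[0][0] + B[0][0] = 6 + 8 = 14, A[0][1] + B[1][0] = 8 + 7 = 15, A[0][2] + B[2][0] = 10 + 2 = 12) = 12 (attained at k = 2)
  C[0][1] = min over k of (A[0][0] + B[0][1] = 6 + -1 = 5, A[0][1] + B[1][1] = 8 + 1 = 9, A[0][2] + B[2][1] = 10 + -1 = 9) = 5 (attained at k = 0)
  C[0][2] = min over k of (A[0][0] + B[0][2] = 6 + 4 = 10, A[0][1] + B[1][2] = 8 + 5 = 13, A[0][2] + B[2][2] = 10 + -2 = 8) = 8 (attained at k = 2)
  C[1][0] = min over k of (A[1][0] + B[0][0] = 7 + 8 = 15, A[1][1] + B[1][0] = 7 + 7 = 14, A[1][2] + B[2][0] = 4 + 2 = 6) = 6 (attained at k = 2)
  C[1][1] = min over k of (A[1][0] + B[0][1] = 7 + -1 = 6, A[1][1] + B[1][1] = 7 + 1 = 8, A[1][2] + B[2][1] = 4 + -1 = 3) = 3 (attained at k = 2)
  C[1][2] = min over k of (A[1][0] + B[0][2] = 7 + 4 = 11, A[1][1] + B[1][2] = 7 + 5 = 12, A[1][2] + B[2][2] = 4 + -2 = 2) = 2 (attained at k = 2)
  C[2][0] = min over k of (A[2][0] + B[0][0] = 5 + 8 = 13, A[2][1] + B[1][0] = 2 + 7 = 9, A[2][2] + B[2][0] = -1 + 2 = 1) = 1 (attained at k = 2)
  C[2][1] = min over k of (A[2][0] + B[0][1] = 5 + -1 = 4, A[2][1] + B[1][1] = 2 + 1 = 3, A[2][2] + B[2][1] = -1 + -1 = -2) = -2 (attained at k = 2)
  C[2][2] = min over k of (A[2][0] + B[0][2] = 5 + 4 = 9, A[2][1] + B[1][2] = 2 + 5 = 7, A[2][2] + B[2][2] = -1 + -2 = -3) = -3 (attained at k = 2)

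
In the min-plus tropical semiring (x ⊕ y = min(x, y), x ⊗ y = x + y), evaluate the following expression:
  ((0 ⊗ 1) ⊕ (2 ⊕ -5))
((0 ⊗ 1) ⊕ (2 ⊕ -5)) = -5

Expand innermost to outermost. Recall ⊕ takes the minimum of its arguments and ⊗ takes their sum. Working out the expression ((0 ⊗ 1) ⊕ (2 ⊕ -5)) gives -5.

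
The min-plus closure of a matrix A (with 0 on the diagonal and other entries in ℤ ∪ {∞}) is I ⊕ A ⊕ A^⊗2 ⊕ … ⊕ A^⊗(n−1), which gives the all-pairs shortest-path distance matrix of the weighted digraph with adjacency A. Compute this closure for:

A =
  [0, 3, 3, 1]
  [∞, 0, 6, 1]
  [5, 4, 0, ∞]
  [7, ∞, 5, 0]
Closure =
  [0, 3, 3, 1]
  [8, 0, 6, 1]
  [5, 4, 0, 5]
  [7, 9, 5, 0]

This is the Floyd-Warshall all-pairs shortest-path computation. For each intermediate vertex k = 0, 1, …, 3, update dist[i][j] ← min(dist[i][j], dist[i][k] + dist[k][j]). The final matrix gives, for each (i, j), the minimum total weight of any directed path from i to j (possibly empty when i = j).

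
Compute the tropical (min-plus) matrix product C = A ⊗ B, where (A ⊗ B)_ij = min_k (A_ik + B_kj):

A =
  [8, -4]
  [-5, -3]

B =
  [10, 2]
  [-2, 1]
A ⊗ B =
  [-6, -3]
  [-5, -3]

Apply the min-plus product entry-by-entry:
  C[0][0] = min over k of (A[0][0] + B[0][0] = 8 + 10 = 18, A[0][1] + B[1][0] = -4 + -2 = -6) = -6 (attained at k = 1)
  C[0][1] = min over k of (A[0][0] + B[0][1] = 8 + 2 = 10, A[0][1] + B[1][1] = -4 + 1 = -3) = -3 (attained at k = 1)
  C[1][0] = min over k of (A[1][0] + B[0][0] = -5 + 10 = 5, A[1][1] + B[1][0] = -3 + -2 = -5) = -5 (attained at k = 1)
  C[1][1] = min over k of (A[1][0] + B[0][1] = -5 + 2 = -3, A[1][1] + B[1][1] = -3 + 1 = -2) = -3 (attained at k = 0)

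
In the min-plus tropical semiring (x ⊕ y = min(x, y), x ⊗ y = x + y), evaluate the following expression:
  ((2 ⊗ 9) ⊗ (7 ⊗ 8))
((2 ⊗ 9) ⊗ (7 ⊗ 8)) = 26

Expand innermost to outermost. Recall ⊕ takes the minimum of its arguments and ⊗ takes their sum. Working out the expression ((2 ⊗ 9) ⊗ (7 ⊗ 8)) gives 26.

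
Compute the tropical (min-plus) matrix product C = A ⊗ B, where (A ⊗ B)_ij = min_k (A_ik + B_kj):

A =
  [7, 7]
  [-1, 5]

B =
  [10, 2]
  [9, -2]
A ⊗ B =
  [16, 5]
  [9, 1]

Apply the min-plus product entry-by-entry:
  C[0][0] = min over k of (A[0][0] + B[0][0] = 7 + 10 = 17, A[0][1] + B[1][0] = 7 + 9 = 16) = 16 (attained at k = 1)
  C[0][1] = min over k of (A[0][0] + B[0][1] = 7 + 2 = 9, A[0][1] + B[1][1] = 7 + -2 = 5) = 5 (attained at k = 1)
  C[1][0] = min over k of (A[1][0] + B[0][0] = -1 + 10 = 9, A[1][1] + B[1][0] = 5 + 9 = 14) = 9 (attained at k = 0)
  C[1][1] = min over k of (A[1][0] + B[0][1] = -1 + 2 = 1, A[1][1] + B[1][1] = 5 + -2 = 3) = 1 (attained at k = 0)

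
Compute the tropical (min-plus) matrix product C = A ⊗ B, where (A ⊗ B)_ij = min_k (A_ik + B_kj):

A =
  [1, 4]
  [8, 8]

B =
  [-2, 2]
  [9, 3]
A ⊗ B =
  [-1, 3]
  [6, 10]

Apply the min-plus product entry-by-entry:
  C[0][0] = min over k of (A[0][0] + B[0][0] = 1 + -2 = -1, A[0][1] + B[1][0] = 4 + 9 = 13) = -1 (attained at k = 0)
  C[0][1] = min over k of (A[0][0] + B[0][1] = 1 + 2 = 3, A[0][1] + B[1][1] = 4 + 3 = 7) = 3 (attained at k = 0)
  C[1][0] = min over k of (A[1][0] + B[0][0] = 8 + -2 = 6, A[1][1] + B[1][0] = 8 + 9 = 17) = 6 (attained at k = 0)
  C[1][1] = min over k of (A[1][0] + B[0][1] = 8 + 2 = 10, A[1][1] + B[1][1] = 8 + 3 = 11) = 10 (attained at k = 0)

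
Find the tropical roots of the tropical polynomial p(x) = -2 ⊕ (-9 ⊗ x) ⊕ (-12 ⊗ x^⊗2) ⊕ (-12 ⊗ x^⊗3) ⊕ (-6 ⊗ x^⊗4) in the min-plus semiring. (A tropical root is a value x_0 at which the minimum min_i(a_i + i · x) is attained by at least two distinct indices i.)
Roots: {-6, 0, 3, 7}

Each tropical root is a break point of the lower envelope of the lines y = a_i + i · x (there are 5 lines, with slopes 0, 1, ..., 4). Only the lines that attain the minimum somewhere contribute to roots; other lines are dominated. Here the surviving (envelope) indices are i = 4, i = 3, i = 2, i = 1, i = 0.
Intersections between consecutive envelope lines give the roots: for adjacent envelope indices i < j the intersection is x = (a_i − a_j) / (j − i). Reading off the sorted break points: {-6, 0, 3, 7}.
Verification: at each break x_0, at least two indices attain the minimum of min_i(a_i + i · x_0).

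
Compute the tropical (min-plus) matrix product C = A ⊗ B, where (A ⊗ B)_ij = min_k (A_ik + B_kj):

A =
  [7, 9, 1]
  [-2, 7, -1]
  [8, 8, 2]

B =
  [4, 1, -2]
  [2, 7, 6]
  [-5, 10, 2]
A ⊗ B =
  [-4, 8, 3]
  [-6, -1, -4]
  [-3, 9, 4]

Apply the min-plus product entry-by-entry:
  C[0][0] = min over k of (A[0][0] + B[0][0] = 7 + 4 = 11, A[0][1] + B[1][0] = 9 + 2 = 11, A[0][2] + B[2][0] = 1 + -5 = -4) = -4 (attained at k = 2)
  C[0][1] = min over k of (A[0][0] + B[0][1] = 7 + 1 = 8, A[0][1] + B[1][1] = 9 + 7 = 16, A[0][2] + B[2][1] = 1 + 10 = 11) = 8 (attained at k = 0)
  C[0][2] = min over k of (A[0][0] + B[0][2] = 7 + -2 = 5, A[0][1] + B[1][2] = 9 + 6 = 15, A[0][2] + B[2][2] = 1 + 2 = 3) = 3 (attained at k = 2)
  C[1][0] = min over k of (A[1][0] + B[0][0] = -2 + 4 = 2, A[1][1] + B[1][0] = 7 + 2 = 9, A[1][2] + B[2][0] = -1 + -5 = -6) = -6 (attained at k = 2)
  C[1][1] = min over k of (A[1][0] + B[0][1] = -2 + 1 = -1, A[1][1] + B[1][1] = 7 + 7 = 14, A[1][2] + B[2][1] = -1 + 10 = 9) = -1 (attained at k = 0)
  C[1][2] = min over k of (A[1][0] + B[0][2] = -2 + -2 = -4, A[1][1] + B[1][2] = 7 + 6 = 13, A[1][2] + B[2][2] = -1 + 2 = 1) = -4 (attained at k = 0)
  C[2][0] = min over k of (A[2][0] + B[0][0] = 8 + 4 = 12, A[2][1] + B[1][0] = 8 + 2 = 10, A[2][2] + B[2][0] = 2 + -5 = -3) = -3 (attained at k = 2)
  C[2][1] = min over k of (A[2][0] + B[0][1] = 8 + 1 = 9, A[2][1] + B[1][1] = 8 + 7 = 15, A[2][2] + B[2][1] = 2 + 10 = 12) = 9 (attained at k = 0)
  C[2][2] = min over k of (A[2][0] + B[0][2] = 8 + -2 = 6, A[2][1] + B[1][2] = 8 + 6 = 14, A[2][2] + B[2][2] = 2 + 2 = 4) = 4 (attained at k = 2)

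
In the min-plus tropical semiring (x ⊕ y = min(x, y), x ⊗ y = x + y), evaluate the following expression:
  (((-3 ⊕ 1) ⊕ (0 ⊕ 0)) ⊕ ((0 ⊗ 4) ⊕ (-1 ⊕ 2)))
(((-3 ⊕ 1) ⊕ (0 ⊕ 0)) ⊕ ((0 ⊗ 4) ⊕ (-1 ⊕ 2))) = -3

Expand innermost to outermost. Recall ⊕ takes the minimum of its arguments and ⊗ takes their sum. Working out the expression (((-3 ⊕ 1) ⊕ (0 ⊕ 0)) ⊕ ((0 ⊗ 4) ⊕ (-1 ⊕ 2))) gives -3.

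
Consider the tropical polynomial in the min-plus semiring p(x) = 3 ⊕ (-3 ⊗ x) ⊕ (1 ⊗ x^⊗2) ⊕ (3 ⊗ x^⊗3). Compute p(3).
p(3) = 0

A tropical monomial a ⊗ x^⊗i evaluates to a + i · x. Evaluating each term at x = 3:
  Term 0 contributes 3 + 0 · 3 = 3
  Term 1 contributes -3 + 1 · 3 = 0
  Term 2 contributes 1 + 2 · 3 = 7
  Term 3 contributes 3 + 3 · 3 = 12
p(3) = ⊕ of these = min[3, 0, 7, 12] = 0.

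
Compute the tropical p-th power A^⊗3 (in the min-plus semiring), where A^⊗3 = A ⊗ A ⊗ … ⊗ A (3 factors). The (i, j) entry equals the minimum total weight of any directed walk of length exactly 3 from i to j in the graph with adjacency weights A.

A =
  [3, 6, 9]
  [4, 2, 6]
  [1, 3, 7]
A^⊗3 =
  [9, 10, 14]
  [8, 6, 10]
  [7, 7, 11]

Each entry (A^⊗3)_ij equals the minimum over all length-3 walks i = v_0 → v_1 → … → v_3 = j of Σ_t A[v_t][v_{t+1}]. For example, for (i, j) = (0, 2) we minimise over 9 possible intermediate vertex sequences; the minimum is 14, attained along the walk 0 → 1 → 1 → 2.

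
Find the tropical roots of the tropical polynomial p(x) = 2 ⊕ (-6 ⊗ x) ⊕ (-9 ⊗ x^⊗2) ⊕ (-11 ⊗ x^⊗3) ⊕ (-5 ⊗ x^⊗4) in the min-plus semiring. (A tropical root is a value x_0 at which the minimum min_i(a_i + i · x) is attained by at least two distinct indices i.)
Roots: {-6, 2, 3, 8}

Each tropical root is a break point of the lower envelope of the lines y = a_i + i · x (there are 5 lines, with slopes 0, 1, ..., 4). Only the lines that attain the minimum somewhere contribute to roots; other lines are dominated. Here the surviving (envelope) indices are i = 4, i = 3, i = 2, i = 1, i = 0.
Intersections between consecutive envelope lines give the roots: for adjacent envelope indices i < j the intersection is x = (a_i − a_j) / (j − i). Reading off the sorted break points: {-6, 2, 3, 8}.
Verification: at each break x_0, at least two indices attain the minimum of min_i(a_i + i · x_0).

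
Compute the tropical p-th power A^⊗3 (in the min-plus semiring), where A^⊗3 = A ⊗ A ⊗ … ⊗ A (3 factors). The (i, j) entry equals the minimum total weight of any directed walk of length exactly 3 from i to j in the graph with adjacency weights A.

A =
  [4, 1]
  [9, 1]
A^⊗3 =
  [11, 3]
  [11, 3]

Each entry (A^⊗3)_ij equals the minimum over all length-3 walks i = v_0 → v_1 → … → v_3 = j of Σ_t A[v_t][v_{t+1}]. For example, for (i, j) = (0, 1) we minimise over 4 possible intermediate vertex sequences; the minimum is 3, attained along the walk 0 → 1 → 1 → 1.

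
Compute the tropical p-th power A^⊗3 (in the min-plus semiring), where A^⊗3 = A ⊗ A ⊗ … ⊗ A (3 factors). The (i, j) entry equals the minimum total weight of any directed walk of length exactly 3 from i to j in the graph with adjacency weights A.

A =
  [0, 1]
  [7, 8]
A^⊗3 =
  [0, 1]
  [7, 8]

Each entry (A^⊗3)_ij equals the minimum over all length-3 walks i = v_0 → v_1 → … → v_3 = j of Σ_t A[v_t][v_{t+1}]. For example, for (i, j) = (0, 1) we minimise over 4 possible intermediate vertex sequences; the minimum is 1, attained along the walk 0 → 0 → 0 → 1.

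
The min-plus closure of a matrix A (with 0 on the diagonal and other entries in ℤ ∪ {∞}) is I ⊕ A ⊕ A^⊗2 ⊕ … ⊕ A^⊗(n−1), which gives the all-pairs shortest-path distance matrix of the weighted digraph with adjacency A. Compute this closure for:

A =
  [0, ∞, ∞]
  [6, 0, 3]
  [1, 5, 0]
Closure =
  [0, ∞, ∞]
  [4, 0, 3]
  [1, 5, 0]

This is the Floyd-Warshall all-pairs shortest-path computation. For each intermediate vertex k = 0, 1, …, 2, update dist[i][j] ← min(dist[i][j], dist[i][k] + dist[k][j]). The final matrix gives, for each (i, j), the minimum total weight of any directed path from i to j (possibly empty when i = j).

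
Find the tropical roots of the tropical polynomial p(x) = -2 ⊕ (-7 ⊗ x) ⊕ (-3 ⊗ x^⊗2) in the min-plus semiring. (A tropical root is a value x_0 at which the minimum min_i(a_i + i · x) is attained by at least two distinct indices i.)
Roots: {-4, 5}

Each tropical root is a break point of the lower envelope of the lines y = a_i + i · x (there are 3 lines, with slopes 0, 1, ..., 2). Only the lines that attain the minimum somewhere contribute to roots; other lines are dominated. Here the surviving (envelope) indices are i = 2, i = 1, i = 0.
Intersections between consecutive envelope lines give the roots: for adjacent envelope indices i < j the intersection is x = (a_i − a_j) / (j − i). Reading off the sorted break points: {-4, 5}.
Verification: at each break x_0, at least two indices attain the minimum of min_i(a_i + i · x_0).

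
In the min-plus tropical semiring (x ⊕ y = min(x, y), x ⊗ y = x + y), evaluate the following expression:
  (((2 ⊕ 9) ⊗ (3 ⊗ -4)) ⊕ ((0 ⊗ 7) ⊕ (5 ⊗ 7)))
(((2 ⊕ 9) ⊗ (3 ⊗ -4)) ⊕ ((0 ⊗ 7) ⊕ (5 ⊗ 7))) = 1

Expand innermost to outermost. Recall ⊕ takes the minimum of its arguments and ⊗ takes their sum. Working out the expression (((2 ⊕ 9) ⊗ (3 ⊗ -4)) ⊕ ((0 ⊗ 7) ⊕ (5 ⊗ 7))) gives 1.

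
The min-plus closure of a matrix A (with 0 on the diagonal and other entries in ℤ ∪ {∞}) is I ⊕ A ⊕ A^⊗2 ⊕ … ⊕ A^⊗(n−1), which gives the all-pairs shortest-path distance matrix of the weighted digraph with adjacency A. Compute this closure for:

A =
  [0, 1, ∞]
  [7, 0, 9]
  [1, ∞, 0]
Closure =
  [0, 1, 10]
  [7, 0, 9]
  [1, 2, 0]

This is the Floyd-Warshall all-pairs shortest-path computation. For each intermediate vertex k = 0, 1, …, 2, update dist[i][j] ← min(dist[i][j], dist[i][k] + dist[k][j]). The final matrix gives, for each (i, j), the minimum total weight of any directed path from i to j (possibly empty when i = j).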